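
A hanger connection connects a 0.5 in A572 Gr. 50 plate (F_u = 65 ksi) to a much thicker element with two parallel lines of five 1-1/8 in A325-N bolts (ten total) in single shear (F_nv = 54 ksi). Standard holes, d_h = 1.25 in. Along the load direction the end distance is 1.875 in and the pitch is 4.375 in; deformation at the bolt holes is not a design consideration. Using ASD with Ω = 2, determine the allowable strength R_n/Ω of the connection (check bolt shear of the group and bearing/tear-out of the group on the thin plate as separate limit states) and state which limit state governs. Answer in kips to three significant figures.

Bolt shear: A_b = π·1.125²/4 = 0.994 in²; R_n = 54 × 0.994 × 10 × 1 = 536.8 kips → 536.8 / 2 = 268 kips.
Bearing (1.5 l_c t F_u ≤ 3.0 d t F_u): upper limit = 3.0·1.125·0.5·65 = 109.7 kips.
  Edge l_c = 1.875 − 1.25/2 = 1.25 → r_n = 60.94 kips; interior l_c = 4.375 − 1.25 = 3.125 → r_n = 109.7 kips.
  R_n,bearing = 2·60.94 + 8·109.7 = 999.4 kips → 999.4 / 2 = 500 kips.
Bolt shear governs: 268 kips.

268 kips (bolt shear governs)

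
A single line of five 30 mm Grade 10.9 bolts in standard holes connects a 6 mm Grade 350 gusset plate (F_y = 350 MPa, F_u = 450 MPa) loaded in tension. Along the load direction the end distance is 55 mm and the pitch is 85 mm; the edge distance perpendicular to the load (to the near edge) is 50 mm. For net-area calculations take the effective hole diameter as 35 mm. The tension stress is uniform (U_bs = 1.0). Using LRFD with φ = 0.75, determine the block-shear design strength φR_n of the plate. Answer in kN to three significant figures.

354 kN

Shear plane L_v = 55 + 4·85 = 395 mm; A_gv = 395 × 6 = 2370 mm².
A_nv = (395 − 4.5·35) × 6 = 1425 mm².
A_nt = (50 − 0.5·35) × 6 = 195 mm².
0.6 F_u A_nv = 384.8 kN; 0.6 F_y A_gv = 497.7 kN → shear rupture governs the shear term.
R_n = 384.8 + 1.0 × 450 × 195 / 1000 = 472.5 kN.
Design strength φR_n = 0.75 × 472.5 = 354 kN.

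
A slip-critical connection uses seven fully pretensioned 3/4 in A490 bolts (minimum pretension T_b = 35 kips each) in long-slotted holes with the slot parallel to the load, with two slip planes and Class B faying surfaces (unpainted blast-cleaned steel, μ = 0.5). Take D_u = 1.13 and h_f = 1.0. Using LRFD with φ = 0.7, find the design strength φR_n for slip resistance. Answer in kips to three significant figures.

194 kips

R_n = μ · D_u · h_f · T_b · n_s · n_b = 0.5 × 1.13 × 1.0 × 35 × 2 × 7 = 276.8 kips.
Design strength φR_n = 0.7 × 276.8 = 194 kips.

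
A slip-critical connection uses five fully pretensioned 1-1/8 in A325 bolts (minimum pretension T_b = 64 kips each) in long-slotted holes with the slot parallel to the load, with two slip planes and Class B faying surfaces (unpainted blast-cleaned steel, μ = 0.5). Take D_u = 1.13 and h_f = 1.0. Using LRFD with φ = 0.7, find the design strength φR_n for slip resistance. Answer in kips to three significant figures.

R_n = μ · D_u · h_f · T_b · n_s · n_b = 0.5 × 1.13 × 1.0 × 64 × 2 × 5 = 361.6 kips.
Design strength φR_n = 0.7 × 361.6 = 253 kips.

253 kips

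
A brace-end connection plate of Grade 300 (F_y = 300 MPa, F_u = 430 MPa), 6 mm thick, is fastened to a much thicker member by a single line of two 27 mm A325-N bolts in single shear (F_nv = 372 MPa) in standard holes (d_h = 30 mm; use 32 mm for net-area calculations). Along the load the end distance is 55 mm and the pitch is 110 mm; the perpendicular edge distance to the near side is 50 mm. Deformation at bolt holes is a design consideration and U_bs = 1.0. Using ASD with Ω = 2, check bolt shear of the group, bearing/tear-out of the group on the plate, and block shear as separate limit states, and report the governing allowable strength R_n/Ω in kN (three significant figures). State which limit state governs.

Bolt shear: A_b = π·27²/4 = 572.6 mm²; R_n = 372 × 572.6 × 2 × 1 / 1000 = 426 kN → 426 / 2 = 213 kN.
Bearing: edge l_c = 40, r_n = 123.8 kN; interior l_c = 80, r_n = 167.2 kN; R_n = 123.8 + 1·167.2 = 291 kN → 146 kN.
Block shear: A_gv = 990, A_nv = 702, A_nt = 204 mm²; R_n = min(0.6F_uA_nv, 0.6F_yA_gv) + U_bs·F_u·A_nt = 265.9 kN → 133 kN.
Block shear governs: 133 kN.

133 kN (block shear governs)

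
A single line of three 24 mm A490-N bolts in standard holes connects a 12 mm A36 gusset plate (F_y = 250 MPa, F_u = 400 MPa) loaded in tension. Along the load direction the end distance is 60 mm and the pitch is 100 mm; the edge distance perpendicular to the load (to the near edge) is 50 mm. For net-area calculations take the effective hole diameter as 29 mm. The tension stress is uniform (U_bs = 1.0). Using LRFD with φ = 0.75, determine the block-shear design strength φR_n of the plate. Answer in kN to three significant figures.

Shear plane L_v = 60 + 2·100 = 260 mm; A_gv = 260 × 12 = 3120 mm².
A_nv = (260 − 2.5·29) × 12 = 2250 mm².
A_nt = (50 − 0.5·29) × 12 = 426 mm².
0.6 F_u A_nv = 540 kN; 0.6 F_y A_gv = 468 kN → shear yielding governs the shear term.
R_n = 468 + 1.0 × 400 × 426 / 1000 = 638.4 kN.
Design strength φR_n = 0.75 × 638.4 = 479 kN.

479 kN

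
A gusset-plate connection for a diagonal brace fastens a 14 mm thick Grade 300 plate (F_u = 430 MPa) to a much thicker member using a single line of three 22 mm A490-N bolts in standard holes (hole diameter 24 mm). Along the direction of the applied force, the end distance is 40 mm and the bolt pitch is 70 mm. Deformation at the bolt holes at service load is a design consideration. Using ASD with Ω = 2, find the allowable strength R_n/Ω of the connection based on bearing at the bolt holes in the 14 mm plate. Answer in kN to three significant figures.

Per bolt r_n = 1.2 l_c t F_u ≤ 2.4 d t F_u; upper limit = 2.4 × 22 × 14 × 430 / 1000 = 317.9 kN.
Edge bolt: l_c = 40 − 24/2 = 28 mm → 1.2 × 28 × 14 × 430 / 1000 = 202.3 → r_n = 202.3 kN.
Interior bolts: l_c = 70 − 24 = 46 mm → 1.2 × 46 × 14 × 430 / 1000 = 332.3 → r_n = 317.9 kN.
R_n = 1 × 202.3 + 2 × 317.9 = 838 kN.
Allowable strength R_n/Ω = 838 / 2 = 419 kN.

419 kN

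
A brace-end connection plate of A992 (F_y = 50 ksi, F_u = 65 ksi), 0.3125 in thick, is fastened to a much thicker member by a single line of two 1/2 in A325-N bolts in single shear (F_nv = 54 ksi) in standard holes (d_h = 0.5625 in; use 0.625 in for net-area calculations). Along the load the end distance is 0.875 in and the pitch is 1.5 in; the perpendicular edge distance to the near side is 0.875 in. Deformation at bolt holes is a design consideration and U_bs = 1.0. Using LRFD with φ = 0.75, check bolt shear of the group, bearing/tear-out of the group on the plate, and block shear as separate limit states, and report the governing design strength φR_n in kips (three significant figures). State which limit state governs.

15.9 kips (bolt shear governs)

Bolt shear: A_b = π·0.5²/4 = 0.1963 in²; R_n = 54 × 0.1963 × 2 × 1 = 21.21 kips → 0.75 × 21.21 = 15.9 kips.
Bearing: edge l_c = 0.5938, r_n = 14.47 kips; interior l_c = 0.9375, r_n = 22.85 kips; R_n = 14.47 + 1·22.85 = 37.32 kips → 28 kips.
Block shear: A_gv = 0.7422, A_nv = 0.4492, A_nt = 0.1758 in²; R_n = min(0.6F_uA_nv, 0.6F_yA_gv) + U_bs·F_u·A_nt = 28.95 kips → 21.7 kips.
Bolt shear governs: 15.9 kips.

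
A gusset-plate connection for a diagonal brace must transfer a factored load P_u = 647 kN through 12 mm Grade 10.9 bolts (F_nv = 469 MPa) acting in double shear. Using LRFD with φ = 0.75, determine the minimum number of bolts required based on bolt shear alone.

9 bolts

A_b = π·12²/4 = 113.1 mm².
Per-bolt design strength φR_n = 0.75 × 469 × 113.1 × 2 / 1000 = 79.56 kN.
n ≥ 647 / 79.56 = 8.132 → use 9 bolts.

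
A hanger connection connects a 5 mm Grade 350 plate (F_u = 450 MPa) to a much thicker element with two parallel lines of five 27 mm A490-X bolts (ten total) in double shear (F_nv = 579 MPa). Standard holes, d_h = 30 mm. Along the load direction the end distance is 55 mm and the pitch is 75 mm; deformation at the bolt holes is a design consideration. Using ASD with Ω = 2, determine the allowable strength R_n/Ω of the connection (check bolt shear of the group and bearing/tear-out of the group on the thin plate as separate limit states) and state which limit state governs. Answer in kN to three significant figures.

594 kN (bearing governs)

Bolt shear: A_b = π·27²/4 = 572.6 mm²; R_n = 579 × 572.6 × 10 × 2 / 1000 = 6630 kN → 6630 / 2 = 3320 kN.
Bearing (1.2 l_c t F_u ≤ 2.4 d t F_u): upper limit = 2.4·27·5·450 / 1000 = 145.8 kN.
  Edge l_c = 55 − 30/2 = 40 → r_n = 108 kN; interior l_c = 75 − 30 = 45 → r_n = 121.5 kN.
  R_n,bearing = 2·108 + 8·121.5 = 1188 kN → 1188 / 2 = 594 kN.
Bearing governs: 594 kN.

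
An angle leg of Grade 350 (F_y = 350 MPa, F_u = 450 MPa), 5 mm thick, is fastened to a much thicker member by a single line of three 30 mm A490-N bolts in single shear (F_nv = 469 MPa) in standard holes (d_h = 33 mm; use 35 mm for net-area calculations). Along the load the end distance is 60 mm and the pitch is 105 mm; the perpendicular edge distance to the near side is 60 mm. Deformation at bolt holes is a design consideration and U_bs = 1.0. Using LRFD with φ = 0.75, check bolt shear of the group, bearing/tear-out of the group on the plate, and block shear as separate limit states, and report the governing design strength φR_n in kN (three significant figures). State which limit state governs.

Bolt shear: A_b = π·30²/4 = 706.9 mm²; R_n = 469 × 706.9 × 3 × 1 / 1000 = 994.5 kN → 0.75 × 994.5 = 746 kN.
Bearing: edge l_c = 43.5, r_n = 117.5 kN; interior l_c = 72, r_n = 162 kN; R_n = 117.5 + 2·162 = 441.4 kN → 331 kN.
Block shear: A_gv = 1350, A_nv = 912.5, A_nt = 212.5 mm²; R_n = min(0.6F_uA_nv, 0.6F_yA_gv) + U_bs·F_u·A_nt = 342 kN → 256 kN.
Block shear governs: 256 kN.

256 kN (block shear governs)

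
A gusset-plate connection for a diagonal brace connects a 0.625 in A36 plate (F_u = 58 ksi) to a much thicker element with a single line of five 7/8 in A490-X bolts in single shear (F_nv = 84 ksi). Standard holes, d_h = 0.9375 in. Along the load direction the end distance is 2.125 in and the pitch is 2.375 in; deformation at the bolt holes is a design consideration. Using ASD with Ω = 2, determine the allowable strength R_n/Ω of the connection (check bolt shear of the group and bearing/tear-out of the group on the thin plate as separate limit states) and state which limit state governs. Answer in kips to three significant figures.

126 kips (bolt shear governs)

Bolt shear: A_b = π·0.875²/4 = 0.6013 in²; R_n = 84 × 0.6013 × 5 × 1 = 252.6 kips → 252.6 / 2 = 126 kips.
Bearing (1.2 l_c t F_u ≤ 2.4 d t F_u): upper limit = 2.4·0.875·0.625·58 = 76.12 kips.
  Edge l_c = 2.125 − 0.9375/2 = 1.656 → r_n = 72.05 kips; interior l_c = 2.375 − 0.9375 = 1.438 → r_n = 62.53 kips.
  R_n,bearing = 1·72.05 + 4·62.53 = 322.2 kips → 322.2 / 2 = 161 kips.
Bolt shear governs: 126 kips.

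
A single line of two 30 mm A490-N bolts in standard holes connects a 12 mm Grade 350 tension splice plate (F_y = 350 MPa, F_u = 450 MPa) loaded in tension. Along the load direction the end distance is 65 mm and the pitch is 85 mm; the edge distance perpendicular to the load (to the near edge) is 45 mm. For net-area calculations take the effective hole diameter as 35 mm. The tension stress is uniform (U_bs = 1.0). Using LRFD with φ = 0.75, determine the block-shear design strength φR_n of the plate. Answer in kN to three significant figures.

348 kN

Shear plane L_v = 65 + 1·85 = 150 mm; A_gv = 150 × 12 = 1800 mm².
A_nv = (150 − 1.5·35) × 12 = 1170 mm².
A_nt = (45 − 0.5·35) × 12 = 330 mm².
0.6 F_u A_nv = 315.9 kN; 0.6 F_y A_gv = 378 kN → shear rupture governs the shear term.
R_n = 315.9 + 1.0 × 450 × 330 / 1000 = 464.4 kN.
Design strength φR_n = 0.75 × 464.4 = 348 kN.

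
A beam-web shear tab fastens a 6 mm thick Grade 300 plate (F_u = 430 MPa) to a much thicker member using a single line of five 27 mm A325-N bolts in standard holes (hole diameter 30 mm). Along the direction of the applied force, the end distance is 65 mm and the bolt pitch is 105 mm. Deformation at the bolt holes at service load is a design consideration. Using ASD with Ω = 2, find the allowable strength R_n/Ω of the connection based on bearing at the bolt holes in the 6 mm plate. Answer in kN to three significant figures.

412 kN

Per bolt r_n = 1.2 l_c t F_u ≤ 2.4 d t F_u; upper limit = 2.4 × 27 × 6 × 430 / 1000 = 167.2 kN.
Edge bolt: l_c = 65 − 30/2 = 50 mm → 1.2 × 50 × 6 × 430 / 1000 = 154.8 → r_n = 154.8 kN.
Interior bolts: l_c = 105 − 30 = 75 mm → 1.2 × 75 × 6 × 430 / 1000 = 232.2 → r_n = 167.2 kN.
R_n = 1 × 154.8 + 4 × 167.2 = 823.5 kN.
Allowable strength R_n/Ω = 823.5 / 2 = 412 kN.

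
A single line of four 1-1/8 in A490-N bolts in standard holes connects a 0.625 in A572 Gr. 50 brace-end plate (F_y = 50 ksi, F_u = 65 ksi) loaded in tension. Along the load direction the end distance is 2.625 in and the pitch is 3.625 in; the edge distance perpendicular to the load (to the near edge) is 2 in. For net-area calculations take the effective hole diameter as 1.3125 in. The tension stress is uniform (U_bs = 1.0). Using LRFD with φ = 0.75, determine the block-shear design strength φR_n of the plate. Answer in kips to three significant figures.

204 kips

Shear plane L_v = 2.625 + 3·3.625 = 13.5 in; A_gv = 13.5 × 0.625 = 8.438 in².
A_nv = (13.5 − 3.5·1.3125) × 0.625 = 5.566 in².
A_nt = (2 − 0.5·1.3125) × 0.625 = 0.8398 in².
0.6 F_u A_nv = 217.1 kips; 0.6 F_y A_gv = 253.1 kips → shear rupture governs the shear term.
R_n = 217.1 + 1.0 × 65 × 0.8398 = 271.7 kips.
Design strength φR_n = 0.75 × 271.7 = 204 kips.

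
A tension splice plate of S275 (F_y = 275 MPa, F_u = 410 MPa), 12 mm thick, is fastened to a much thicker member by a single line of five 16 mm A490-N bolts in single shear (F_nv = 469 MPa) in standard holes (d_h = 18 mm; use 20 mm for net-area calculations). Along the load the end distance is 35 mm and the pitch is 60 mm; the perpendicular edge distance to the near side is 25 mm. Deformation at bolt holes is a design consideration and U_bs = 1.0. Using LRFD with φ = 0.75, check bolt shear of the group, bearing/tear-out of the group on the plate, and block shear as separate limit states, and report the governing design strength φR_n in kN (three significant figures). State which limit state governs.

Bolt shear: A_b = π·16²/4 = 201.1 mm²; R_n = 469 × 201.1 × 5 × 1 / 1000 = 471.5 kN → 0.75 × 471.5 = 354 kN.
Bearing: edge l_c = 26, r_n = 153.5 kN; interior l_c = 42, r_n = 188.9 kN; R_n = 153.5 + 4·188.9 = 909.2 kN → 682 kN.
Block shear: A_gv = 3300, A_nv = 2220, A_nt = 180 mm²; R_n = min(0.6F_uA_nv, 0.6F_yA_gv) + U_bs·F_u·A_nt = 618.3 kN → 464 kN.
Bolt shear governs: 354 kN.

354 kN (bolt shear governs)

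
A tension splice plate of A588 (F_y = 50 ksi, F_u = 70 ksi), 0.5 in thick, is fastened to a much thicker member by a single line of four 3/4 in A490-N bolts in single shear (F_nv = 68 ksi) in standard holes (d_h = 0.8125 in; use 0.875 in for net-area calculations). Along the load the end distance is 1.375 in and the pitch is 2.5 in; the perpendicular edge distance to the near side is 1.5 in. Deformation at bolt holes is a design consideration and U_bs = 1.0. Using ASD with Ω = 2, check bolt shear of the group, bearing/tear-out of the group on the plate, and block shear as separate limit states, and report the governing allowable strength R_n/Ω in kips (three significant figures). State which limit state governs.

60.1 kips (bolt shear governs)

Bolt shear: A_b = π·0.75²/4 = 0.4418 in²; R_n = 68 × 0.4418 × 4 × 1 = 120.2 kips → 120.2 / 2 = 60.1 kips.
Bearing: edge l_c = 0.9688, r_n = 40.69 kips; interior l_c = 1.688, r_n = 63 kips; R_n = 40.69 + 3·63 = 229.7 kips → 115 kips.
Block shear: A_gv = 4.438, A_nv = 2.906, A_nt = 0.5312 in²; R_n = min(0.6F_uA_nv, 0.6F_yA_gv) + U_bs·F_u·A_nt = 159.2 kips → 79.6 kips.
Bolt shear governs: 60.1 kips.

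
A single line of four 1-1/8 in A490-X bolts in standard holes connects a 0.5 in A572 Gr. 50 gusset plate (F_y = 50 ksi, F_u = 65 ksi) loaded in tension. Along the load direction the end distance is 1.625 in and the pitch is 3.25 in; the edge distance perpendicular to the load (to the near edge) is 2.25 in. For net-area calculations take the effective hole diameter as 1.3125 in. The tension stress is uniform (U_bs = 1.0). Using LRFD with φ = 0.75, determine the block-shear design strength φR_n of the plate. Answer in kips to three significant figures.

138 kips

Shear plane L_v = 1.625 + 3·3.25 = 11.38 in; A_gv = 11.38 × 0.5 = 5.688 in².
A_nv = (11.38 − 3.5·1.3125) × 0.5 = 3.391 in².
A_nt = (2.25 − 0.5·1.3125) × 0.5 = 0.7969 in².
0.6 F_u A_nv = 132.2 kips; 0.6 F_y A_gv = 170.6 kips → shear rupture governs the shear term.
R_n = 132.2 + 1.0 × 65 × 0.7969 = 184 kips.
Design strength φR_n = 0.75 × 184 = 138 kips.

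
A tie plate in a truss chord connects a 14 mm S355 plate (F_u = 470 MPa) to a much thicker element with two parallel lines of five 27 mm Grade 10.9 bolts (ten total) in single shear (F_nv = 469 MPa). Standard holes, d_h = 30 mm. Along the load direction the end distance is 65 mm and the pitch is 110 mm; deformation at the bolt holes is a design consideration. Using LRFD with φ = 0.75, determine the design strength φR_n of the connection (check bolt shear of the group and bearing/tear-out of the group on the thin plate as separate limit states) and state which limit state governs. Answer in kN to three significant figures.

2010 kN (bolt shear governs)

Bolt shear: A_b = π·27²/4 = 572.6 mm²; R_n = 469 × 572.6 × 10 × 1 / 1000 = 2685 kN → 0.75 × 2685 = 2010 kN.
Bearing (1.2 l_c t F_u ≤ 2.4 d t F_u): upper limit = 2.4·27·14·470 / 1000 = 426.4 kN.
  Edge l_c = 65 − 30/2 = 50 → r_n = 394.8 kN; interior l_c = 110 − 30 = 80 → r_n = 426.4 kN.
  R_n,bearing = 2·394.8 + 8·426.4 = 4201 kN → 0.75 × 4201 = 3150 kN.
Bolt shear governs: 2010 kN.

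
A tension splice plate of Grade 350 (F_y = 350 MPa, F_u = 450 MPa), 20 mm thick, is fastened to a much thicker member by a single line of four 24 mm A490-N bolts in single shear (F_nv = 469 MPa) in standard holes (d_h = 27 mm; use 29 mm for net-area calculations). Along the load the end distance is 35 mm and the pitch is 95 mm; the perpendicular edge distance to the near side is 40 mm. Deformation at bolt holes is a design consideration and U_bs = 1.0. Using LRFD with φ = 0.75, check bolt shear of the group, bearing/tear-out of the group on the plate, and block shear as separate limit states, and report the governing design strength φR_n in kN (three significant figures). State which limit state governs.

637 kN (bolt shear governs)

Bolt shear: A_b = π·24²/4 = 452.4 mm²; R_n = 469 × 452.4 × 4 × 1 / 1000 = 848.7 kN → 0.75 × 848.7 = 637 kN.
Bearing: edge l_c = 21.5, r_n = 232.2 kN; interior l_c = 68, r_n = 518.4 kN; R_n = 232.2 + 3·518.4 = 1787 kN → 1340 kN.
Block shear: A_gv = 6400, A_nv = 4370, A_nt = 510 mm²; R_n = min(0.6F_uA_nv, 0.6F_yA_gv) + U_bs·F_u·A_nt = 1409 kN → 1060 kN.
Bolt shear governs: 637 kN.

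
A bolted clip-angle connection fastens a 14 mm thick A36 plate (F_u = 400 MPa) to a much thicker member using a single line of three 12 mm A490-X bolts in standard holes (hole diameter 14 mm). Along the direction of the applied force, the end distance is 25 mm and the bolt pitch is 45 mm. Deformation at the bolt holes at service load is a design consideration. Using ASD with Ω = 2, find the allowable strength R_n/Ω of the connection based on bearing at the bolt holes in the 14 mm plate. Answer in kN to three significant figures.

222 kN

Per bolt r_n = 1.2 l_c t F_u ≤ 2.4 d t F_u; upper limit = 2.4 × 12 × 14 × 400 / 1000 = 161.3 kN.
Edge bolt: l_c = 25 − 14/2 = 18 mm → 1.2 × 18 × 14 × 400 / 1000 = 121 → r_n = 121 kN.
Interior bolts: l_c = 45 − 14 = 31 mm → 1.2 × 31 × 14 × 400 / 1000 = 208.3 → r_n = 161.3 kN.
R_n = 1 × 121 + 2 × 161.3 = 443.5 kN.
Allowable strength R_n/Ω = 443.5 / 2 = 222 kN.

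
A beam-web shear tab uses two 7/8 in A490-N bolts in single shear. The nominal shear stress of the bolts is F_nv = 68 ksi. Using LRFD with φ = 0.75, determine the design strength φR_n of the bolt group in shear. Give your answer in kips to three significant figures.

61.3 kips

A_b = π × 0.875² / 4 = 0.6013 in².
R_n = F_nv · A_b · n · n_s = 68 × 0.6013 × 2 × 1 = 81.78 kips.
Design strength φR_n = 0.75 × 81.78 = 61.3 kips.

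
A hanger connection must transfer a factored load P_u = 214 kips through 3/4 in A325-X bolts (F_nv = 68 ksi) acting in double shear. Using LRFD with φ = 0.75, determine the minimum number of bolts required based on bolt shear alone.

A_b = π·0.75²/4 = 0.4418 in².
Per-bolt design strength φR_n = 0.75 × 68 × 0.4418 × 2 = 45.06 kips.
n ≥ 214 / 45.06 = 4.749 → use 5 bolts.

5 bolts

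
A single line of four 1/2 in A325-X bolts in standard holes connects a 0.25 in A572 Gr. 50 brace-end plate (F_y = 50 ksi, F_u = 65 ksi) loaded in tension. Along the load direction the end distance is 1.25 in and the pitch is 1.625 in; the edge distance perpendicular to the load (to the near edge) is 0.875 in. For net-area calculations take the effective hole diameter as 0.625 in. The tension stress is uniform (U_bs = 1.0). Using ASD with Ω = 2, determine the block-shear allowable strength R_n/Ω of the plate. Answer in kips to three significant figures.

Shear plane L_v = 1.25 + 3·1.625 = 6.125 in; A_gv = 6.125 × 0.25 = 1.531 in².
A_nv = (6.125 − 3.5·0.625) × 0.25 = 0.9844 in².
A_nt = (0.875 − 0.5·0.625) × 0.25 = 0.1406 in².
0.6 F_u A_nv = 38.39 kips; 0.6 F_y A_gv = 45.94 kips → shear rupture governs the shear term.
R_n = 38.39 + 1.0 × 65 × 0.1406 = 47.53 kips.
Allowable strength R_n/Ω = 47.53 / 2 = 23.8 kips.

23.8 kips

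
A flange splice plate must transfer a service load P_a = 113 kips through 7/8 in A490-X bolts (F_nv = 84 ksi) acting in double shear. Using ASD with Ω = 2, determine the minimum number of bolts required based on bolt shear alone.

3 bolts

A_b = π·0.875²/4 = 0.6013 in².
Per-bolt allowable strength R_n/Ω = 84 × 0.6013 × 2 / 2 = 50.51 kips.
n ≥ 113 / 50.51 = 2.237 → use 3 bolts.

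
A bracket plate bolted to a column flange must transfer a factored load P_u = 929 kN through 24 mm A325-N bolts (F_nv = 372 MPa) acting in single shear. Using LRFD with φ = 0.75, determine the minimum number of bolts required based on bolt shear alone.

A_b = π·24²/4 = 452.4 mm².
Per-bolt design strength φR_n = 0.75 × 372 × 452.4 × 1 / 1000 = 126.2 kN.
n ≥ 929 / 126.2 = 7.36 → use 8 bolts.

8 bolts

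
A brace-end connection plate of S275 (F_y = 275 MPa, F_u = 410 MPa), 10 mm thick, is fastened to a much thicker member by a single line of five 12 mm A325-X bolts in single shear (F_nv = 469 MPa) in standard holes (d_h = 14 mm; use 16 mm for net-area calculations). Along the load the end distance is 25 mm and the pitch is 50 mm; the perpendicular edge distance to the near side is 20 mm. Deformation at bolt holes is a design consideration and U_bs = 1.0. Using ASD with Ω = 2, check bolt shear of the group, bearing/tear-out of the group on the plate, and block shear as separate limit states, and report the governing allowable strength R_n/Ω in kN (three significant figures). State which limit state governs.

133 kN (bolt shear governs)

Bolt shear: A_b = π·12²/4 = 113.1 mm²; R_n = 469 × 113.1 × 5 × 1 / 1000 = 265.2 kN → 265.2 / 2 = 133 kN.
Bearing: edge l_c = 18, r_n = 88.56 kN; interior l_c = 36, r_n = 118.1 kN; R_n = 88.56 + 4·118.1 = 560.9 kN → 280 kN.
Block shear: A_gv = 2250, A_nv = 1530, A_nt = 120 mm²; R_n = min(0.6F_uA_nv, 0.6F_yA_gv) + U_bs·F_u·A_nt = 420.4 kN → 210 kN.
Bolt shear governs: 133 kN.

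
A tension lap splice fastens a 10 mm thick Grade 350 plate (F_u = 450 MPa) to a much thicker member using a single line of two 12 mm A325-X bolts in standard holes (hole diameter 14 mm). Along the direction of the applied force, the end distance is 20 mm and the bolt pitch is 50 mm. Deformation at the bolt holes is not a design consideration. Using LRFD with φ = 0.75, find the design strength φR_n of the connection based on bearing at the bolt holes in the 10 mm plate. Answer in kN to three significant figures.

187 kN

Per bolt r_n = 1.5 l_c t F_u ≤ 3.0 d t F_u; upper limit = 3.0 × 12 × 10 × 450 / 1000 = 162 kN.
Edge bolt: l_c = 20 − 14/2 = 13 mm → 1.5 × 13 × 10 × 450 / 1000 = 87.75 → r_n = 87.75 kN.
Interior bolts: l_c = 50 − 14 = 36 mm → 1.5 × 36 × 10 × 450 / 1000 = 243 → r_n = 162 kN.
R_n = 1 × 87.75 + 1 × 162 = 249.8 kN.
Design strength φR_n = 0.75 × 249.8 = 187 kN.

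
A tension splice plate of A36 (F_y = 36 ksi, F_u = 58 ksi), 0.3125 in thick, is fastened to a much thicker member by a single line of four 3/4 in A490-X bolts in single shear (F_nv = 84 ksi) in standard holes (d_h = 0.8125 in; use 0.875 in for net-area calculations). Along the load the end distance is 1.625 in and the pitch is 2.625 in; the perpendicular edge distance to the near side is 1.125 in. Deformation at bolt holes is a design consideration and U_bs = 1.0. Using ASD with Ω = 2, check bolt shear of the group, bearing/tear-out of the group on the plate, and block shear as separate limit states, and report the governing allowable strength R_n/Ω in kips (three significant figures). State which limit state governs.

38.3 kips (block shear governs)

Bolt shear: A_b = π·0.75²/4 = 0.4418 in²; R_n = 84 × 0.4418 × 4 × 1 = 148.4 kips → 148.4 / 2 = 74.2 kips.
Bearing: edge l_c = 1.219, r_n = 26.51 kips; interior l_c = 1.812, r_n = 32.62 kips; R_n = 26.51 + 3·32.62 = 124.4 kips → 62.2 kips.
Block shear: A_gv = 2.969, A_nv = 2.012, A_nt = 0.2148 in²; R_n = min(0.6F_uA_nv, 0.6F_yA_gv) + U_bs·F_u·A_nt = 76.59 kips → 38.3 kips.
Block shear governs: 38.3 kips.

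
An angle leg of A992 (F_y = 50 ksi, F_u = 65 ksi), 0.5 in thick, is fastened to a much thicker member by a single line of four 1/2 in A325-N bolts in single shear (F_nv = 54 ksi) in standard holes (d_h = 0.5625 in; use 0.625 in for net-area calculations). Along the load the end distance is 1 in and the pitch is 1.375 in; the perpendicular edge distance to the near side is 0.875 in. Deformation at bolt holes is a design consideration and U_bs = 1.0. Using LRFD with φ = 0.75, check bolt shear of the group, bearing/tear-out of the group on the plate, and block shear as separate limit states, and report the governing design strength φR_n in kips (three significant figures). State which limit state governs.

Bolt shear: A_b = π·0.5²/4 = 0.1963 in²; R_n = 54 × 0.1963 × 4 × 1 = 42.41 kips → 0.75 × 42.41 = 31.8 kips.
Bearing: edge l_c = 0.7188, r_n = 28.03 kips; interior l_c = 0.8125, r_n = 31.69 kips; R_n = 28.03 + 3·31.69 = 123.1 kips → 92.3 kips.
Block shear: A_gv = 2.562, A_nv = 1.469, A_nt = 0.2812 in²; R_n = min(0.6F_uA_nv, 0.6F_yA_gv) + U_bs·F_u·A_nt = 75.56 kips → 56.7 kips.
Bolt shear governs: 31.8 kips.

31.8 kips (bolt shear governs)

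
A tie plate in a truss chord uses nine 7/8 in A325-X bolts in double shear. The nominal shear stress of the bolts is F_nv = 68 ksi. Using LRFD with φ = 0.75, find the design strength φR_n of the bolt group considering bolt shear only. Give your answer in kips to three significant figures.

A_b = π × 0.875² / 4 = 0.6013 in².
R_n = F_nv · A_b · n · n_s = 68 × 0.6013 × 9 × 2 = 736 kips.
Design strength φR_n = 0.75 × 736 = 552 kips.

552 kips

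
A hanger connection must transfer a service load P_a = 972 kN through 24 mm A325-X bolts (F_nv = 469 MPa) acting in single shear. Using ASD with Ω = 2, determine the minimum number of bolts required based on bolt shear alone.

10 bolts

A_b = π·24²/4 = 452.4 mm².
Per-bolt allowable strength R_n/Ω = 469 × 452.4 × 1 / 1000 / 2 = 106.1 kN.
n ≥ 972 / 106.1 = 9.162 → use 10 bolts.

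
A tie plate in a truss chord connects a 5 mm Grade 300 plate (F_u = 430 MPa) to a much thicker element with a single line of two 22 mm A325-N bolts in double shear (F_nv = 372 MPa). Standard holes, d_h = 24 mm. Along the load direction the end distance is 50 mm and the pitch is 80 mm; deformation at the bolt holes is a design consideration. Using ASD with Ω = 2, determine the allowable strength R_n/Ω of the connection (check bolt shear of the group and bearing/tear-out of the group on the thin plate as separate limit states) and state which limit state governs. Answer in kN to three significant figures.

106 kN (bearing governs)

Bolt shear: A_b = π·22²/4 = 380.1 mm²; R_n = 372 × 380.1 × 2 × 2 / 1000 = 565.6 kN → 565.6 / 2 = 283 kN.
Bearing (1.2 l_c t F_u ≤ 2.4 d t F_u): upper limit = 2.4·22·5·430 / 1000 = 113.5 kN.
  Edge l_c = 50 − 24/2 = 38 → r_n = 98.04 kN; interior l_c = 80 − 24 = 56 → r_n = 113.5 kN.
  R_n,bearing = 1·98.04 + 1·113.5 = 211.6 kN → 211.6 / 2 = 106 kN.
Bearing governs: 106 kN.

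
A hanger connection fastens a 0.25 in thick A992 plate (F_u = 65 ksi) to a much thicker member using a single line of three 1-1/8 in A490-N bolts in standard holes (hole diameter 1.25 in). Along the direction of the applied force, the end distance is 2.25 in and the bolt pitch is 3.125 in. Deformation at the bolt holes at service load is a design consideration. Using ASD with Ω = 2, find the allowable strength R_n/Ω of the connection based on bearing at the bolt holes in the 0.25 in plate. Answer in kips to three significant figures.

52.4 kips

Per bolt r_n = 1.2 l_c t F_u ≤ 2.4 d t F_u; upper limit = 2.4 × 1.125 × 0.25 × 65 = 43.87 kips.
Edge bolt: l_c = 2.25 − 1.25/2 = 1.625 in → 1.2 × 1.625 × 0.25 × 65 = 31.69 → r_n = 31.69 kips.
Interior bolts: l_c = 3.125 − 1.25 = 1.875 in → 1.2 × 1.875 × 0.25 × 65 = 36.56 → r_n = 36.56 kips.
R_n = 1 × 31.69 + 2 × 36.56 = 104.8 kips.
Allowable strength R_n/Ω = 104.8 / 2 = 52.4 kips.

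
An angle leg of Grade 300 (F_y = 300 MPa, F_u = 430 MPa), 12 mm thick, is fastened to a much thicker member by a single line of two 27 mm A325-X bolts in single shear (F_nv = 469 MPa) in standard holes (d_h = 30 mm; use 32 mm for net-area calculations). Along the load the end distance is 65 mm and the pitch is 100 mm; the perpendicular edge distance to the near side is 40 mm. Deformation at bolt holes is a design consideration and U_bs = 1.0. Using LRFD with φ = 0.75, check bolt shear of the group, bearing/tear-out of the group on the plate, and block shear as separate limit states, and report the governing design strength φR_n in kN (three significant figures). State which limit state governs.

360 kN (block shear governs)

Bolt shear: A_b = π·27²/4 = 572.6 mm²; R_n = 469 × 572.6 × 2 × 1 / 1000 = 537.1 kN → 0.75 × 537.1 = 403 kN.
Bearing: edge l_c = 50, r_n = 309.6 kN; interior l_c = 70, r_n = 334.4 kN; R_n = 309.6 + 1·334.4 = 644 kN → 483 kN.
Block shear: A_gv = 1980, A_nv = 1404, A_nt = 288 mm²; R_n = min(0.6F_uA_nv, 0.6F_yA_gv) + U_bs·F_u·A_nt = 480.2 kN → 360 kN.
Block shear governs: 360 kN.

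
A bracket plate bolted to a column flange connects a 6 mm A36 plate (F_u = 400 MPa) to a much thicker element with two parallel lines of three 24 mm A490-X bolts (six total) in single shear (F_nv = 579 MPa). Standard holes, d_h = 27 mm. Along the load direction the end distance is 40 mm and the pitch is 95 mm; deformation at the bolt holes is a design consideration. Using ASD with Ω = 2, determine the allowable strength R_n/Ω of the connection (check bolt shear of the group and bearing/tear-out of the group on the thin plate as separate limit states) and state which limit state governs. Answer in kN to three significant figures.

Bolt shear: A_b = π·24²/4 = 452.4 mm²; R_n = 579 × 452.4 × 6 × 1 / 1000 = 1572 kN → 1572 / 2 = 786 kN.
Bearing (1.2 l_c t F_u ≤ 2.4 d t F_u): upper limit = 2.4·24·6·400 / 1000 = 138.2 kN.
  Edge l_c = 40 − 27/2 = 26.5 → r_n = 76.32 kN; interior l_c = 95 − 27 = 68 → r_n = 138.2 kN.
  R_n,bearing = 2·76.32 + 4·138.2 = 705.6 kN → 705.6 / 2 = 353 kN.
Bearing governs: 353 kN.

353 kN (bearing governs)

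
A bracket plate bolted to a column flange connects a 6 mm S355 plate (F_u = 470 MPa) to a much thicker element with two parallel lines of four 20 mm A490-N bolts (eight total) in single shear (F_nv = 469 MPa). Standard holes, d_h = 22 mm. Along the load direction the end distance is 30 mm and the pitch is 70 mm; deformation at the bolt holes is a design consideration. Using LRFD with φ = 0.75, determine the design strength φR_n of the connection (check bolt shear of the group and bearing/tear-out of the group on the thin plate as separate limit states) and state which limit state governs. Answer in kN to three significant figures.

Bolt shear: A_b = π·20²/4 = 314.2 mm²; R_n = 469 × 314.2 × 8 × 1 / 1000 = 1179 kN → 0.75 × 1179 = 884 kN.
Bearing (1.2 l_c t F_u ≤ 2.4 d t F_u): upper limit = 2.4·20·6·470 / 1000 = 135.4 kN.
  Edge l_c = 30 − 22/2 = 19 → r_n = 64.3 kN; interior l_c = 70 − 22 = 48 → r_n = 135.4 kN.
  R_n,bearing = 2·64.3 + 6·135.4 = 940.8 kN → 0.75 × 940.8 = 706 kN.
Bearing governs: 706 kN.

706 kN (bearing governs)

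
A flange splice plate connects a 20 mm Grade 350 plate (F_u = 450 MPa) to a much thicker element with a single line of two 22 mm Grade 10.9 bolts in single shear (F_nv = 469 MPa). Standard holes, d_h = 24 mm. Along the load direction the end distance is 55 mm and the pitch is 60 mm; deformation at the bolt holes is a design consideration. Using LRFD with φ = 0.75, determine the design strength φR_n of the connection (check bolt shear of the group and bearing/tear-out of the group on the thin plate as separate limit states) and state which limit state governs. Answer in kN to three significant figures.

267 kN (bolt shear governs)

Bolt shear: A_b = π·22²/4 = 380.1 mm²; R_n = 469 × 380.1 × 2 × 1 / 1000 = 356.6 kN → 0.75 × 356.6 = 267 kN.
Bearing (1.2 l_c t F_u ≤ 2.4 d t F_u): upper limit = 2.4·22·20·450 / 1000 = 475.2 kN.
  Edge l_c = 55 − 24/2 = 43 → r_n = 464.4 kN; interior l_c = 60 − 24 = 36 → r_n = 388.8 kN.
  R_n,bearing = 1·464.4 + 1·388.8 = 853.2 kN → 0.75 × 853.2 = 640 kN.
Bolt shear governs: 267 kN.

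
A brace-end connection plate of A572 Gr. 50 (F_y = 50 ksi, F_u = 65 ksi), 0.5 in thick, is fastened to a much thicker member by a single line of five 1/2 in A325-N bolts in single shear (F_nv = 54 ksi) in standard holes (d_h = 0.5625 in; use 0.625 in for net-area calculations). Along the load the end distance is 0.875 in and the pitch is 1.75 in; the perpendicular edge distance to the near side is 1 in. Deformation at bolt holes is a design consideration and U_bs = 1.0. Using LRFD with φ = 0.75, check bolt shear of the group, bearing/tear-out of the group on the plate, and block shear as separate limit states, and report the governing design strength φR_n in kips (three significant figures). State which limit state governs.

39.8 kips (bolt shear governs)

Bolt shear: A_b = π·0.5²/4 = 0.1963 in²; R_n = 54 × 0.1963 × 5 × 1 = 53.01 kips → 0.75 × 53.01 = 39.8 kips.
Bearing: edge l_c = 0.5938, r_n = 23.16 kips; interior l_c = 1.188, r_n = 39 kips; R_n = 23.16 + 4·39 = 179.2 kips → 134 kips.
Block shear: A_gv = 3.938, A_nv = 2.531, A_nt = 0.3438 in²; R_n = min(0.6F_uA_nv, 0.6F_yA_gv) + U_bs·F_u·A_nt = 121.1 kips → 90.8 kips.
Bolt shear governs: 39.8 kips.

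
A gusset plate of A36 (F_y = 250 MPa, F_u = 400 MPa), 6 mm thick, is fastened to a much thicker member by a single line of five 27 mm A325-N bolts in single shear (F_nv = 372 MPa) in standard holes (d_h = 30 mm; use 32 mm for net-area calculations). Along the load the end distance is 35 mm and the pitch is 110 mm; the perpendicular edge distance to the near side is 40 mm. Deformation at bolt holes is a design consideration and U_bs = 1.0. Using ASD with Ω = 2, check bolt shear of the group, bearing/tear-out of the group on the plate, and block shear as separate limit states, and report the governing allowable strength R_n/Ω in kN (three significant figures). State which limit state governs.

243 kN (block shear governs)

Bolt shear: A_b = π·27²/4 = 572.6 mm²; R_n = 372 × 572.6 × 5 × 1 / 1000 = 1065 kN → 1065 / 2 = 532 kN.
Bearing: edge l_c = 20, r_n = 57.6 kN; interior l_c = 80, r_n = 155.5 kN; R_n = 57.6 + 4·155.5 = 679.7 kN → 340 kN.
Block shear: A_gv = 2850, A_nv = 1986, A_nt = 144 mm²; R_n = min(0.6F_uA_nv, 0.6F_yA_gv) + U_bs·F_u·A_nt = 485.1 kN → 243 kN.
Block shear governs: 243 kN.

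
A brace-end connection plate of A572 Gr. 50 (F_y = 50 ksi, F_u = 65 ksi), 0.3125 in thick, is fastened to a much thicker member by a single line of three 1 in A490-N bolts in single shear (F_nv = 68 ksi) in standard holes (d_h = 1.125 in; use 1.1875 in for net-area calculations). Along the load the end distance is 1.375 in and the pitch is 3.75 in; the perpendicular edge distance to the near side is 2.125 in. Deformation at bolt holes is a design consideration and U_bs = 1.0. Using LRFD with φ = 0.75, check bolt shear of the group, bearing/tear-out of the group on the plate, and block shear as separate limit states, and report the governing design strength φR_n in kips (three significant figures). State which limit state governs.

Bolt shear: A_b = π·1²/4 = 0.7854 in²; R_n = 68 × 0.7854 × 3 × 1 = 160.2 kips → 0.75 × 160.2 = 120 kips.
Bearing: edge l_c = 0.8125, r_n = 19.8 kips; interior l_c = 2.625, r_n = 48.75 kips; R_n = 19.8 + 2·48.75 = 117.3 kips → 88 kips.
Block shear: A_gv = 2.773, A_nv = 1.846, A_nt = 0.4785 in²; R_n = min(0.6F_uA_nv, 0.6F_yA_gv) + U_bs·F_u·A_nt = 103.1 kips → 77.3 kips.
Block shear governs: 77.3 kips.

77.3 kips (block shear governs)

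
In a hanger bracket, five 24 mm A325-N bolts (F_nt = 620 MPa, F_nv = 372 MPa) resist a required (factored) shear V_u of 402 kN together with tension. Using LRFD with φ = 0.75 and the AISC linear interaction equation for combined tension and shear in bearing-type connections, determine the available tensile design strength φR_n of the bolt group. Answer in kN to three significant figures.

A_b = π·24²/4 = 452.4 mm²; f_rv = 402 × 1000 / (5 × 452.4) = 177.7 MPa.
F'_nt = 1.3 F_nt − (F_nt / φF_nv) f_rv = 1.3·620 − (620/(0.75·372))·177.7 = 411.1 MPa, capped at F_nt → F'_nt = 411.1 MPa.
R_n = F'_nt · A_b · n = 411.1 × 452.4 × 5 / 1000 = 929.8 kN.
Design strength φR_n = 0.75 × 929.8 = 697 kN.

697 kN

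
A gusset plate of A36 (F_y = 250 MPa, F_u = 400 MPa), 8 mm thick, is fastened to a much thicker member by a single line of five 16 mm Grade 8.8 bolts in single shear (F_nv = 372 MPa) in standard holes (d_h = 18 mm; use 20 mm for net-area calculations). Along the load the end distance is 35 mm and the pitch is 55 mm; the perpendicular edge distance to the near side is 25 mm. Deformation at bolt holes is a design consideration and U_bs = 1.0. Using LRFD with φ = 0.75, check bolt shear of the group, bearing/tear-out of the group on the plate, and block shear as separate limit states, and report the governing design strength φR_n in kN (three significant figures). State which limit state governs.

266 kN (block shear governs)

Bolt shear: A_b = π·16²/4 = 201.1 mm²; R_n = 372 × 201.1 × 5 × 1 / 1000 = 374 kN → 0.75 × 374 = 280 kN.
Bearing: edge l_c = 26, r_n = 99.84 kN; interior l_c = 37, r_n = 122.9 kN; R_n = 99.84 + 4·122.9 = 591.4 kN → 444 kN.
Block shear: A_gv = 2040, A_nv = 1320, A_nt = 120 mm²; R_n = min(0.6F_uA_nv, 0.6F_yA_gv) + U_bs·F_u·A_nt = 354 kN → 266 kN.
Block shear governs: 266 kN.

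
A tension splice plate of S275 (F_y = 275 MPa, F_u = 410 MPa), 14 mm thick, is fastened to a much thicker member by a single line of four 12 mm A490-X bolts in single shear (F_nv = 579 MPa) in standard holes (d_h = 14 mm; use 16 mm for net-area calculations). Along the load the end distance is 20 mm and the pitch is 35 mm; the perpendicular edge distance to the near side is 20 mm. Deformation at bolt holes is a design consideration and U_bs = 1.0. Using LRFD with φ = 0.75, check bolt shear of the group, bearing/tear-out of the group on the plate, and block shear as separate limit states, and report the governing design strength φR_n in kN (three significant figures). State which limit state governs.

Bolt shear: A_b = π·12²/4 = 113.1 mm²; R_n = 579 × 113.1 × 4 × 1 / 1000 = 261.9 kN → 0.75 × 261.9 = 196 kN.
Bearing: edge l_c = 13, r_n = 89.54 kN; interior l_c = 21, r_n = 144.6 kN; R_n = 89.54 + 3·144.6 = 523.5 kN → 393 kN.
Block shear: A_gv = 1750, A_nv = 966, A_nt = 168 mm²; R_n = min(0.6F_uA_nv, 0.6F_yA_gv) + U_bs·F_u·A_nt = 306.5 kN → 230 kN.
Bolt shear governs: 196 kN.

196 kN (bolt shear governs)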